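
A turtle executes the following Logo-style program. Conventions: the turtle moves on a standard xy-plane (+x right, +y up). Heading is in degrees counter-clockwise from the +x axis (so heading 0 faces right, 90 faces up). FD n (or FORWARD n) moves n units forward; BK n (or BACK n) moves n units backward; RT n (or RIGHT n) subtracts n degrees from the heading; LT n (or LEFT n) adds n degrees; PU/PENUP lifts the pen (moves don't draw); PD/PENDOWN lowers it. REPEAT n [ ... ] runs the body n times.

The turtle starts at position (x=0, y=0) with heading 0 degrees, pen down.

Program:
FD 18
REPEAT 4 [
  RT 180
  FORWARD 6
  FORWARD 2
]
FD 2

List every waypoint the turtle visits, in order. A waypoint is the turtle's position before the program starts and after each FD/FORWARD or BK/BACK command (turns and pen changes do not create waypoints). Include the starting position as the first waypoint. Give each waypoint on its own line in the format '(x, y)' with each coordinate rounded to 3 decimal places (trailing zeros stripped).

Answer: (0, 0)
(18, 0)
(12, 0)
(10, 0)
(16, 0)
(18, 0)
(12, 0)
(10, 0)
(16, 0)
(18, 0)
(20, 0)

Derivation:
Executing turtle program step by step:
Start: pos=(0,0), heading=0, pen down
FD 18: (0,0) -> (18,0) [heading=0, draw]
REPEAT 4 [
  -- iteration 1/4 --
  RT 180: heading 0 -> 180
  FD 6: (18,0) -> (12,0) [heading=180, draw]
  FD 2: (12,0) -> (10,0) [heading=180, draw]
  -- iteration 2/4 --
  RT 180: heading 180 -> 0
  FD 6: (10,0) -> (16,0) [heading=0, draw]
  FD 2: (16,0) -> (18,0) [heading=0, draw]
  -- iteration 3/4 --
  RT 180: heading 0 -> 180
  FD 6: (18,0) -> (12,0) [heading=180, draw]
  FD 2: (12,0) -> (10,0) [heading=180, draw]
  -- iteration 4/4 --
  RT 180: heading 180 -> 0
  FD 6: (10,0) -> (16,0) [heading=0, draw]
  FD 2: (16,0) -> (18,0) [heading=0, draw]
]
FD 2: (18,0) -> (20,0) [heading=0, draw]
Final: pos=(20,0), heading=0, 10 segment(s) drawn
Waypoints (11 total):
(0, 0)
(18, 0)
(12, 0)
(10, 0)
(16, 0)
(18, 0)
(12, 0)
(10, 0)
(16, 0)
(18, 0)
(20, 0)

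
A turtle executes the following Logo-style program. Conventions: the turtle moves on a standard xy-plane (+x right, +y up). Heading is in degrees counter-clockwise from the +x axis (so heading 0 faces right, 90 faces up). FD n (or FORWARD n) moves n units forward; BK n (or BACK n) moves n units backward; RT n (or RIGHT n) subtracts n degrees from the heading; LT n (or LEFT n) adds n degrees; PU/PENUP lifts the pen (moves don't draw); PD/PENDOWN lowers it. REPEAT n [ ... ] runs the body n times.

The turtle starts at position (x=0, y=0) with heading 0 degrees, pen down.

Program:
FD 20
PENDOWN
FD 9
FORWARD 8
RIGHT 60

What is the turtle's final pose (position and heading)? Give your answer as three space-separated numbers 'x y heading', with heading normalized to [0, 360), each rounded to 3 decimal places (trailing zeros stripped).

Answer: 37 0 300

Derivation:
Executing turtle program step by step:
Start: pos=(0,0), heading=0, pen down
FD 20: (0,0) -> (20,0) [heading=0, draw]
PD: pen down
FD 9: (20,0) -> (29,0) [heading=0, draw]
FD 8: (29,0) -> (37,0) [heading=0, draw]
RT 60: heading 0 -> 300
Final: pos=(37,0), heading=300, 3 segment(s) drawn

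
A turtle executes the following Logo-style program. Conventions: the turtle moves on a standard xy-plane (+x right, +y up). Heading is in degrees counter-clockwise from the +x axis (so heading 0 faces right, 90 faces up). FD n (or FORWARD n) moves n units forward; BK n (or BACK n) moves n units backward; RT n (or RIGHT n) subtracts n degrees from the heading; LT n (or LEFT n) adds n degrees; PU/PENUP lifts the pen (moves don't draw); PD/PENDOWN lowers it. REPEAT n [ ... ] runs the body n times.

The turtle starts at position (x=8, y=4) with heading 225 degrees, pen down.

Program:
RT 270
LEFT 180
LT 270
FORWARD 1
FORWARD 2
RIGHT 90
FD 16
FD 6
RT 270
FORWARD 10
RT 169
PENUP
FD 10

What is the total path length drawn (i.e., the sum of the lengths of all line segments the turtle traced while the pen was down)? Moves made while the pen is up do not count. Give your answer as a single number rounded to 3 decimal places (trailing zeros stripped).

Answer: 35

Derivation:
Executing turtle program step by step:
Start: pos=(8,4), heading=225, pen down
RT 270: heading 225 -> 315
LT 180: heading 315 -> 135
LT 270: heading 135 -> 45
FD 1: (8,4) -> (8.707,4.707) [heading=45, draw]
FD 2: (8.707,4.707) -> (10.121,6.121) [heading=45, draw]
RT 90: heading 45 -> 315
FD 16: (10.121,6.121) -> (21.435,-5.192) [heading=315, draw]
FD 6: (21.435,-5.192) -> (25.678,-9.435) [heading=315, draw]
RT 270: heading 315 -> 45
FD 10: (25.678,-9.435) -> (32.749,-2.364) [heading=45, draw]
RT 169: heading 45 -> 236
PU: pen up
FD 10: (32.749,-2.364) -> (27.157,-10.654) [heading=236, move]
Final: pos=(27.157,-10.654), heading=236, 5 segment(s) drawn

Segment lengths:
  seg 1: (8,4) -> (8.707,4.707), length = 1
  seg 2: (8.707,4.707) -> (10.121,6.121), length = 2
  seg 3: (10.121,6.121) -> (21.435,-5.192), length = 16
  seg 4: (21.435,-5.192) -> (25.678,-9.435), length = 6
  seg 5: (25.678,-9.435) -> (32.749,-2.364), length = 10
Total = 35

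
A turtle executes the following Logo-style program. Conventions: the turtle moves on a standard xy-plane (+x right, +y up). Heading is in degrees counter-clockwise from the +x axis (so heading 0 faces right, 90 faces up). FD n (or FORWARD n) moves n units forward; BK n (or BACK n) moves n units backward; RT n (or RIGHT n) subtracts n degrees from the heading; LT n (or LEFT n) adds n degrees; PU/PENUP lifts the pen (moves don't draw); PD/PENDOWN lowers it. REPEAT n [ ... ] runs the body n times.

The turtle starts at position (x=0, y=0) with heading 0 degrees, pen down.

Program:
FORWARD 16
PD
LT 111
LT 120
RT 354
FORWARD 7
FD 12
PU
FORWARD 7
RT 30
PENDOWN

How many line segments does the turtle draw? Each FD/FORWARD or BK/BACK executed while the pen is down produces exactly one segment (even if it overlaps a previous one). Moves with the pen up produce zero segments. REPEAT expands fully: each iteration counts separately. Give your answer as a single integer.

Answer: 3

Derivation:
Executing turtle program step by step:
Start: pos=(0,0), heading=0, pen down
FD 16: (0,0) -> (16,0) [heading=0, draw]
PD: pen down
LT 111: heading 0 -> 111
LT 120: heading 111 -> 231
RT 354: heading 231 -> 237
FD 7: (16,0) -> (12.188,-5.871) [heading=237, draw]
FD 12: (12.188,-5.871) -> (5.652,-15.935) [heading=237, draw]
PU: pen up
FD 7: (5.652,-15.935) -> (1.839,-21.805) [heading=237, move]
RT 30: heading 237 -> 207
PD: pen down
Final: pos=(1.839,-21.805), heading=207, 3 segment(s) drawn
Segments drawn: 3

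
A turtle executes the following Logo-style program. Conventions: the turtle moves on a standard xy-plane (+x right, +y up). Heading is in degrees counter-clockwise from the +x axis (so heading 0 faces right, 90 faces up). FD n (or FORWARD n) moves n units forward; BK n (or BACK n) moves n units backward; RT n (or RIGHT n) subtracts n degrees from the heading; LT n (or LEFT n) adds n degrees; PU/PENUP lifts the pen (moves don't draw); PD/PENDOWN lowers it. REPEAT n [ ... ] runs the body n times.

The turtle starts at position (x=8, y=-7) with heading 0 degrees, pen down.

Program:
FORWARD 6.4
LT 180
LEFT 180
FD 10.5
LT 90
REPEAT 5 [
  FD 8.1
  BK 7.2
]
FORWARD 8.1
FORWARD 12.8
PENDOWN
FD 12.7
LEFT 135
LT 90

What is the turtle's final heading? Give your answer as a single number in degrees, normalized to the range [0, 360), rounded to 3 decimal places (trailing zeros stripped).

Answer: 315

Derivation:
Executing turtle program step by step:
Start: pos=(8,-7), heading=0, pen down
FD 6.4: (8,-7) -> (14.4,-7) [heading=0, draw]
LT 180: heading 0 -> 180
LT 180: heading 180 -> 0
FD 10.5: (14.4,-7) -> (24.9,-7) [heading=0, draw]
LT 90: heading 0 -> 90
REPEAT 5 [
  -- iteration 1/5 --
  FD 8.1: (24.9,-7) -> (24.9,1.1) [heading=90, draw]
  BK 7.2: (24.9,1.1) -> (24.9,-6.1) [heading=90, draw]
  -- iteration 2/5 --
  FD 8.1: (24.9,-6.1) -> (24.9,2) [heading=90, draw]
  BK 7.2: (24.9,2) -> (24.9,-5.2) [heading=90, draw]
  -- iteration 3/5 --
  FD 8.1: (24.9,-5.2) -> (24.9,2.9) [heading=90, draw]
  BK 7.2: (24.9,2.9) -> (24.9,-4.3) [heading=90, draw]
  -- iteration 4/5 --
  FD 8.1: (24.9,-4.3) -> (24.9,3.8) [heading=90, draw]
  BK 7.2: (24.9,3.8) -> (24.9,-3.4) [heading=90, draw]
  -- iteration 5/5 --
  FD 8.1: (24.9,-3.4) -> (24.9,4.7) [heading=90, draw]
  BK 7.2: (24.9,4.7) -> (24.9,-2.5) [heading=90, draw]
]
FD 8.1: (24.9,-2.5) -> (24.9,5.6) [heading=90, draw]
FD 12.8: (24.9,5.6) -> (24.9,18.4) [heading=90, draw]
PD: pen down
FD 12.7: (24.9,18.4) -> (24.9,31.1) [heading=90, draw]
LT 135: heading 90 -> 225
LT 90: heading 225 -> 315
Final: pos=(24.9,31.1), heading=315, 15 segment(s) drawn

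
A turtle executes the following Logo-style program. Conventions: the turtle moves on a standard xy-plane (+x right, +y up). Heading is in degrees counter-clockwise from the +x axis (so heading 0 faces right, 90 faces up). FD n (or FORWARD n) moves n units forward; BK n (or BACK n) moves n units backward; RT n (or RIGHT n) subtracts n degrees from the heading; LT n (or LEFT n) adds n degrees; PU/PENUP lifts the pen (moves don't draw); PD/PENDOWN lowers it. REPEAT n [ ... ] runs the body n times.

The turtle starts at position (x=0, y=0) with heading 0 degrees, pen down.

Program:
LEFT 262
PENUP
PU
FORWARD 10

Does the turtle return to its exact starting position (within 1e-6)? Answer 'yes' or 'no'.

Answer: no

Derivation:
Executing turtle program step by step:
Start: pos=(0,0), heading=0, pen down
LT 262: heading 0 -> 262
PU: pen up
PU: pen up
FD 10: (0,0) -> (-1.392,-9.903) [heading=262, move]
Final: pos=(-1.392,-9.903), heading=262, 0 segment(s) drawn

Start position: (0, 0)
Final position: (-1.392, -9.903)
Distance = 10; >= 1e-6 -> NOT closed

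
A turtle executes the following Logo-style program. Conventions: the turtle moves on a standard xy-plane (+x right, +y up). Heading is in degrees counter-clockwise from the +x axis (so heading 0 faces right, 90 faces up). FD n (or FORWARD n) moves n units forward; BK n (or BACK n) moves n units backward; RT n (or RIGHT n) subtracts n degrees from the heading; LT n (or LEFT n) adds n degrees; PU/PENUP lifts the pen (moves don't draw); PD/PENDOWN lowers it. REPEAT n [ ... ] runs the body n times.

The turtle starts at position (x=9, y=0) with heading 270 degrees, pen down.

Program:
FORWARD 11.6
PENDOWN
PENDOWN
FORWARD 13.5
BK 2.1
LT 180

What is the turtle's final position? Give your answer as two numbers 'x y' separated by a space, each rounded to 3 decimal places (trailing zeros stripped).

Executing turtle program step by step:
Start: pos=(9,0), heading=270, pen down
FD 11.6: (9,0) -> (9,-11.6) [heading=270, draw]
PD: pen down
PD: pen down
FD 13.5: (9,-11.6) -> (9,-25.1) [heading=270, draw]
BK 2.1: (9,-25.1) -> (9,-23) [heading=270, draw]
LT 180: heading 270 -> 90
Final: pos=(9,-23), heading=90, 3 segment(s) drawn

Answer: 9 -23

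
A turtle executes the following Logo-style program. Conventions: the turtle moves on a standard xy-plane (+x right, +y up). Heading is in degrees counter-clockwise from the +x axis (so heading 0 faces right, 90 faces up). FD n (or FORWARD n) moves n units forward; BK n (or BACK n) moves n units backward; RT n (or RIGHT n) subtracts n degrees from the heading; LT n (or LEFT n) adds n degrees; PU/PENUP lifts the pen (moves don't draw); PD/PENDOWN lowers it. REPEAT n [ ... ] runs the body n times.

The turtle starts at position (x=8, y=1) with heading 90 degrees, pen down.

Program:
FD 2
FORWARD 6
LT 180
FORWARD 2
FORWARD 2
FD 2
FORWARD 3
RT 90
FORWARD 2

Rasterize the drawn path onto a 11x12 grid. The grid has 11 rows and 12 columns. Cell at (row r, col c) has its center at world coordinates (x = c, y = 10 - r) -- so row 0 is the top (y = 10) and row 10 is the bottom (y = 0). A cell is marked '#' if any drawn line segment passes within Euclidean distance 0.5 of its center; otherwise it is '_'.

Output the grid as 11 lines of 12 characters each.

Segment 0: (8,1) -> (8,3)
Segment 1: (8,3) -> (8,9)
Segment 2: (8,9) -> (8,7)
Segment 3: (8,7) -> (8,5)
Segment 4: (8,5) -> (8,3)
Segment 5: (8,3) -> (8,0)
Segment 6: (8,0) -> (6,0)

Answer: ____________
________#___
________#___
________#___
________#___
________#___
________#___
________#___
________#___
________#___
______###___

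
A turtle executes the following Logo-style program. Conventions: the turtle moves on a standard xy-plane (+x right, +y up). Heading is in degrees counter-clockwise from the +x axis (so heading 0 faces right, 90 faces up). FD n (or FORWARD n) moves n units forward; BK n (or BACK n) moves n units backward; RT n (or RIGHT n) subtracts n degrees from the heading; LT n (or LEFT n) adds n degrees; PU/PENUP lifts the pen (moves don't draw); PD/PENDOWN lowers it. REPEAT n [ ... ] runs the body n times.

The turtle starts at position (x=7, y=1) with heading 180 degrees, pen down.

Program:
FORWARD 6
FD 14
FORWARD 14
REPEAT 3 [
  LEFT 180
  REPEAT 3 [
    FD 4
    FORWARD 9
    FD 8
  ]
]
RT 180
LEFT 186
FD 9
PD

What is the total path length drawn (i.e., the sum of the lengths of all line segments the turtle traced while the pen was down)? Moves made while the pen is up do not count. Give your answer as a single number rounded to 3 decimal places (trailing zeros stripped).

Answer: 232

Derivation:
Executing turtle program step by step:
Start: pos=(7,1), heading=180, pen down
FD 6: (7,1) -> (1,1) [heading=180, draw]
FD 14: (1,1) -> (-13,1) [heading=180, draw]
FD 14: (-13,1) -> (-27,1) [heading=180, draw]
REPEAT 3 [
  -- iteration 1/3 --
  LT 180: heading 180 -> 0
  REPEAT 3 [
    -- iteration 1/3 --
    FD 4: (-27,1) -> (-23,1) [heading=0, draw]
    FD 9: (-23,1) -> (-14,1) [heading=0, draw]
    FD 8: (-14,1) -> (-6,1) [heading=0, draw]
    -- iteration 2/3 --
    FD 4: (-6,1) -> (-2,1) [heading=0, draw]
    FD 9: (-2,1) -> (7,1) [heading=0, draw]
    FD 8: (7,1) -> (15,1) [heading=0, draw]
    -- iteration 3/3 --
    FD 4: (15,1) -> (19,1) [heading=0, draw]
    FD 9: (19,1) -> (28,1) [heading=0, draw]
    FD 8: (28,1) -> (36,1) [heading=0, draw]
  ]
  -- iteration 2/3 --
  LT 180: heading 0 -> 180
  REPEAT 3 [
    -- iteration 1/3 --
    FD 4: (36,1) -> (32,1) [heading=180, draw]
    FD 9: (32,1) -> (23,1) [heading=180, draw]
    FD 8: (23,1) -> (15,1) [heading=180, draw]
    -- iteration 2/3 --
    FD 4: (15,1) -> (11,1) [heading=180, draw]
    FD 9: (11,1) -> (2,1) [heading=180, draw]
    FD 8: (2,1) -> (-6,1) [heading=180, draw]
    -- iteration 3/3 --
    FD 4: (-6,1) -> (-10,1) [heading=180, draw]
    FD 9: (-10,1) -> (-19,1) [heading=180, draw]
    FD 8: (-19,1) -> (-27,1) [heading=180, draw]
  ]
  -- iteration 3/3 --
  LT 180: heading 180 -> 0
  REPEAT 3 [
    -- iteration 1/3 --
    FD 4: (-27,1) -> (-23,1) [heading=0, draw]
    FD 9: (-23,1) -> (-14,1) [heading=0, draw]
    FD 8: (-14,1) -> (-6,1) [heading=0, draw]
    -- iteration 2/3 --
    FD 4: (-6,1) -> (-2,1) [heading=0, draw]
    FD 9: (-2,1) -> (7,1) [heading=0, draw]
    FD 8: (7,1) -> (15,1) [heading=0, draw]
    -- iteration 3/3 --
    FD 4: (15,1) -> (19,1) [heading=0, draw]
    FD 9: (19,1) -> (28,1) [heading=0, draw]
    FD 8: (28,1) -> (36,1) [heading=0, draw]
  ]
]
RT 180: heading 0 -> 180
LT 186: heading 180 -> 6
FD 9: (36,1) -> (44.951,1.941) [heading=6, draw]
PD: pen down
Final: pos=(44.951,1.941), heading=6, 31 segment(s) drawn

Segment lengths:
  seg 1: (7,1) -> (1,1), length = 6
  seg 2: (1,1) -> (-13,1), length = 14
  seg 3: (-13,1) -> (-27,1), length = 14
  seg 4: (-27,1) -> (-23,1), length = 4
  seg 5: (-23,1) -> (-14,1), length = 9
  seg 6: (-14,1) -> (-6,1), length = 8
  seg 7: (-6,1) -> (-2,1), length = 4
  seg 8: (-2,1) -> (7,1), length = 9
  seg 9: (7,1) -> (15,1), length = 8
  seg 10: (15,1) -> (19,1), length = 4
  seg 11: (19,1) -> (28,1), length = 9
  seg 12: (28,1) -> (36,1), length = 8
  seg 13: (36,1) -> (32,1), length = 4
  seg 14: (32,1) -> (23,1), length = 9
  seg 15: (23,1) -> (15,1), length = 8
  seg 16: (15,1) -> (11,1), length = 4
  seg 17: (11,1) -> (2,1), length = 9
  seg 18: (2,1) -> (-6,1), length = 8
  seg 19: (-6,1) -> (-10,1), length = 4
  seg 20: (-10,1) -> (-19,1), length = 9
  seg 21: (-19,1) -> (-27,1), length = 8
  seg 22: (-27,1) -> (-23,1), length = 4
  seg 23: (-23,1) -> (-14,1), length = 9
  seg 24: (-14,1) -> (-6,1), length = 8
  seg 25: (-6,1) -> (-2,1), length = 4
  seg 26: (-2,1) -> (7,1), length = 9
  seg 27: (7,1) -> (15,1), length = 8
  seg 28: (15,1) -> (19,1), length = 4
  seg 29: (19,1) -> (28,1), length = 9
  seg 30: (28,1) -> (36,1), length = 8
  seg 31: (36,1) -> (44.951,1.941), length = 9
Total = 232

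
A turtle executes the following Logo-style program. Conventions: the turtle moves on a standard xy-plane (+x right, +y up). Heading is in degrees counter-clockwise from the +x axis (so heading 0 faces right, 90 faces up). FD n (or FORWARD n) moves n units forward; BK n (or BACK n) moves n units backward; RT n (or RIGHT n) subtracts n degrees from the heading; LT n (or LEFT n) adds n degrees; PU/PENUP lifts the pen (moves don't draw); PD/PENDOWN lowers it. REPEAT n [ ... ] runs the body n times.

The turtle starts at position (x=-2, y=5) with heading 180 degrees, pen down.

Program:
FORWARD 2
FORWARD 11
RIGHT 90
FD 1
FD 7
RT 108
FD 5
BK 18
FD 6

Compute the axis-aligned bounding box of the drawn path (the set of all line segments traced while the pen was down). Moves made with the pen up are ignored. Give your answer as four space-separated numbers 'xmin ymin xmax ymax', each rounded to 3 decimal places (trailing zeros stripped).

Executing turtle program step by step:
Start: pos=(-2,5), heading=180, pen down
FD 2: (-2,5) -> (-4,5) [heading=180, draw]
FD 11: (-4,5) -> (-15,5) [heading=180, draw]
RT 90: heading 180 -> 90
FD 1: (-15,5) -> (-15,6) [heading=90, draw]
FD 7: (-15,6) -> (-15,13) [heading=90, draw]
RT 108: heading 90 -> 342
FD 5: (-15,13) -> (-10.245,11.455) [heading=342, draw]
BK 18: (-10.245,11.455) -> (-27.364,17.017) [heading=342, draw]
FD 6: (-27.364,17.017) -> (-21.657,15.163) [heading=342, draw]
Final: pos=(-21.657,15.163), heading=342, 7 segment(s) drawn

Segment endpoints: x in {-27.364, -21.657, -15, -10.245, -4, -2}, y in {5, 5, 6, 11.455, 13, 15.163, 17.017}
xmin=-27.364, ymin=5, xmax=-2, ymax=17.017

Answer: -27.364 5 -2 17.017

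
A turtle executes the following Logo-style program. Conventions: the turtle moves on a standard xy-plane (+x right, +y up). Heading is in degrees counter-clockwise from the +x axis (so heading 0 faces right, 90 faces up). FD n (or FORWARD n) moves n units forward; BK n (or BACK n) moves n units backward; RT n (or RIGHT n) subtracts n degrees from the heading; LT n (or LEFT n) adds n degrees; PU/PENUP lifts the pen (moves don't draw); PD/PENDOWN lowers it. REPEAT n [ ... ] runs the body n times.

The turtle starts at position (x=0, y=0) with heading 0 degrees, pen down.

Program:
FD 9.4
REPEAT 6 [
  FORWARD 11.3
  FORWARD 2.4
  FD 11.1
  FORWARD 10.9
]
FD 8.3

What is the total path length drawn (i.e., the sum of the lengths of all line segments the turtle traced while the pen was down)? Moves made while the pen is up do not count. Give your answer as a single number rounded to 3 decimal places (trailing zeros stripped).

Answer: 231.9

Derivation:
Executing turtle program step by step:
Start: pos=(0,0), heading=0, pen down
FD 9.4: (0,0) -> (9.4,0) [heading=0, draw]
REPEAT 6 [
  -- iteration 1/6 --
  FD 11.3: (9.4,0) -> (20.7,0) [heading=0, draw]
  FD 2.4: (20.7,0) -> (23.1,0) [heading=0, draw]
  FD 11.1: (23.1,0) -> (34.2,0) [heading=0, draw]
  FD 10.9: (34.2,0) -> (45.1,0) [heading=0, draw]
  -- iteration 2/6 --
  FD 11.3: (45.1,0) -> (56.4,0) [heading=0, draw]
  FD 2.4: (56.4,0) -> (58.8,0) [heading=0, draw]
  FD 11.1: (58.8,0) -> (69.9,0) [heading=0, draw]
  FD 10.9: (69.9,0) -> (80.8,0) [heading=0, draw]
  -- iteration 3/6 --
  FD 11.3: (80.8,0) -> (92.1,0) [heading=0, draw]
  FD 2.4: (92.1,0) -> (94.5,0) [heading=0, draw]
  FD 11.1: (94.5,0) -> (105.6,0) [heading=0, draw]
  FD 10.9: (105.6,0) -> (116.5,0) [heading=0, draw]
  -- iteration 4/6 --
  FD 11.3: (116.5,0) -> (127.8,0) [heading=0, draw]
  FD 2.4: (127.8,0) -> (130.2,0) [heading=0, draw]
  FD 11.1: (130.2,0) -> (141.3,0) [heading=0, draw]
  FD 10.9: (141.3,0) -> (152.2,0) [heading=0, draw]
  -- iteration 5/6 --
  FD 11.3: (152.2,0) -> (163.5,0) [heading=0, draw]
  FD 2.4: (163.5,0) -> (165.9,0) [heading=0, draw]
  FD 11.1: (165.9,0) -> (177,0) [heading=0, draw]
  FD 10.9: (177,0) -> (187.9,0) [heading=0, draw]
  -- iteration 6/6 --
  FD 11.3: (187.9,0) -> (199.2,0) [heading=0, draw]
  FD 2.4: (199.2,0) -> (201.6,0) [heading=0, draw]
  FD 11.1: (201.6,0) -> (212.7,0) [heading=0, draw]
  FD 10.9: (212.7,0) -> (223.6,0) [heading=0, draw]
]
FD 8.3: (223.6,0) -> (231.9,0) [heading=0, draw]
Final: pos=(231.9,0), heading=0, 26 segment(s) drawn

Segment lengths:
  seg 1: (0,0) -> (9.4,0), length = 9.4
  seg 2: (9.4,0) -> (20.7,0), length = 11.3
  seg 3: (20.7,0) -> (23.1,0), length = 2.4
  seg 4: (23.1,0) -> (34.2,0), length = 11.1
  seg 5: (34.2,0) -> (45.1,0), length = 10.9
  seg 6: (45.1,0) -> (56.4,0), length = 11.3
  seg 7: (56.4,0) -> (58.8,0), length = 2.4
  seg 8: (58.8,0) -> (69.9,0), length = 11.1
  seg 9: (69.9,0) -> (80.8,0), length = 10.9
  seg 10: (80.8,0) -> (92.1,0), length = 11.3
  seg 11: (92.1,0) -> (94.5,0), length = 2.4
  seg 12: (94.5,0) -> (105.6,0), length = 11.1
  seg 13: (105.6,0) -> (116.5,0), length = 10.9
  seg 14: (116.5,0) -> (127.8,0), length = 11.3
  seg 15: (127.8,0) -> (130.2,0), length = 2.4
  seg 16: (130.2,0) -> (141.3,0), length = 11.1
  seg 17: (141.3,0) -> (152.2,0), length = 10.9
  seg 18: (152.2,0) -> (163.5,0), length = 11.3
  seg 19: (163.5,0) -> (165.9,0), length = 2.4
  seg 20: (165.9,0) -> (177,0), length = 11.1
  seg 21: (177,0) -> (187.9,0), length = 10.9
  seg 22: (187.9,0) -> (199.2,0), length = 11.3
  seg 23: (199.2,0) -> (201.6,0), length = 2.4
  seg 24: (201.6,0) -> (212.7,0), length = 11.1
  seg 25: (212.7,0) -> (223.6,0), length = 10.9
  seg 26: (223.6,0) -> (231.9,0), length = 8.3
Total = 231.9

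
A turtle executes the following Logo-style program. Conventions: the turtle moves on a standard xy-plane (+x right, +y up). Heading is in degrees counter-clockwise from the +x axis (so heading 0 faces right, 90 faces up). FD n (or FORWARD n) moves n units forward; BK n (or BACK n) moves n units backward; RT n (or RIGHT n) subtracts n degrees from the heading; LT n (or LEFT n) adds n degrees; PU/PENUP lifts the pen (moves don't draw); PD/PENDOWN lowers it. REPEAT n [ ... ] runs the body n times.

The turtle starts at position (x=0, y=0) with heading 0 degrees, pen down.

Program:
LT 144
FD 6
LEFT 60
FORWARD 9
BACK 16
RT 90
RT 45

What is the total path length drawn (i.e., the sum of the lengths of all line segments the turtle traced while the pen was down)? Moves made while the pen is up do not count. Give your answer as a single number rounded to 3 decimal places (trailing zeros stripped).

Answer: 31

Derivation:
Executing turtle program step by step:
Start: pos=(0,0), heading=0, pen down
LT 144: heading 0 -> 144
FD 6: (0,0) -> (-4.854,3.527) [heading=144, draw]
LT 60: heading 144 -> 204
FD 9: (-4.854,3.527) -> (-13.076,-0.134) [heading=204, draw]
BK 16: (-13.076,-0.134) -> (1.541,6.374) [heading=204, draw]
RT 90: heading 204 -> 114
RT 45: heading 114 -> 69
Final: pos=(1.541,6.374), heading=69, 3 segment(s) drawn

Segment lengths:
  seg 1: (0,0) -> (-4.854,3.527), length = 6
  seg 2: (-4.854,3.527) -> (-13.076,-0.134), length = 9
  seg 3: (-13.076,-0.134) -> (1.541,6.374), length = 16
Total = 31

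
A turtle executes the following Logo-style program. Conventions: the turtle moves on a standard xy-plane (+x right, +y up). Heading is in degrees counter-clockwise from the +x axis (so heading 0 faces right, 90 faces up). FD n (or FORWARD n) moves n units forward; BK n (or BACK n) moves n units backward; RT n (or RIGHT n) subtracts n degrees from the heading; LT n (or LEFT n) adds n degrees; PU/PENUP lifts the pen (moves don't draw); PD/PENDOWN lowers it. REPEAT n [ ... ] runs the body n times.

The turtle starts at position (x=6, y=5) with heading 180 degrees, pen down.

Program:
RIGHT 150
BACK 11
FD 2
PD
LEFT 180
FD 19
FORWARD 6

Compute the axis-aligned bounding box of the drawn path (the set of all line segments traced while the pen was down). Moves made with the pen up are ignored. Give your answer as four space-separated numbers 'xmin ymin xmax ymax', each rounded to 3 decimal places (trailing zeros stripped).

Answer: -23.445 -12 6 5

Derivation:
Executing turtle program step by step:
Start: pos=(6,5), heading=180, pen down
RT 150: heading 180 -> 30
BK 11: (6,5) -> (-3.526,-0.5) [heading=30, draw]
FD 2: (-3.526,-0.5) -> (-1.794,0.5) [heading=30, draw]
PD: pen down
LT 180: heading 30 -> 210
FD 19: (-1.794,0.5) -> (-18.249,-9) [heading=210, draw]
FD 6: (-18.249,-9) -> (-23.445,-12) [heading=210, draw]
Final: pos=(-23.445,-12), heading=210, 4 segment(s) drawn

Segment endpoints: x in {-23.445, -18.249, -3.526, -1.794, 6}, y in {-12, -9, -0.5, 0.5, 5}
xmin=-23.445, ymin=-12, xmax=6, ymax=5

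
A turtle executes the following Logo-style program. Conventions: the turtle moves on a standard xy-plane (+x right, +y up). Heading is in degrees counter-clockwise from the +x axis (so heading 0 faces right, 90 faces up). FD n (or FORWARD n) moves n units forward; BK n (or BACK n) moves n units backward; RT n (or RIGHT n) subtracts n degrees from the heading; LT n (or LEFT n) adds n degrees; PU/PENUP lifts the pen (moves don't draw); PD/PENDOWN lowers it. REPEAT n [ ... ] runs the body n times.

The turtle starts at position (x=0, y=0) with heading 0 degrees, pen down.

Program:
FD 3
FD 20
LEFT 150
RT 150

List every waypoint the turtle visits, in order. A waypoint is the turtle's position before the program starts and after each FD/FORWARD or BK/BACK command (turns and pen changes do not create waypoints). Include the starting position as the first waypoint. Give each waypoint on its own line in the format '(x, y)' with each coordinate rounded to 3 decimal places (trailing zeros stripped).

Answer: (0, 0)
(3, 0)
(23, 0)

Derivation:
Executing turtle program step by step:
Start: pos=(0,0), heading=0, pen down
FD 3: (0,0) -> (3,0) [heading=0, draw]
FD 20: (3,0) -> (23,0) [heading=0, draw]
LT 150: heading 0 -> 150
RT 150: heading 150 -> 0
Final: pos=(23,0), heading=0, 2 segment(s) drawn
Waypoints (3 total):
(0, 0)
(3, 0)
(23, 0)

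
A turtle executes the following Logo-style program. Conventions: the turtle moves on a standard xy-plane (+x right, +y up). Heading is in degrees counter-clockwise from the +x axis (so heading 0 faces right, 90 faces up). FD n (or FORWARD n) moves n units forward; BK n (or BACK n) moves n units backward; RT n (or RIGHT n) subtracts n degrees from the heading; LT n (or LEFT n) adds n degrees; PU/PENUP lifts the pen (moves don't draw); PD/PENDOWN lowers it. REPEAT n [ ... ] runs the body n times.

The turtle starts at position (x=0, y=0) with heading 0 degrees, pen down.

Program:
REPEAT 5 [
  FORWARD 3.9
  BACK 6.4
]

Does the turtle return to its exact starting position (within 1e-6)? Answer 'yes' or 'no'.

Executing turtle program step by step:
Start: pos=(0,0), heading=0, pen down
REPEAT 5 [
  -- iteration 1/5 --
  FD 3.9: (0,0) -> (3.9,0) [heading=0, draw]
  BK 6.4: (3.9,0) -> (-2.5,0) [heading=0, draw]
  -- iteration 2/5 --
  FD 3.9: (-2.5,0) -> (1.4,0) [heading=0, draw]
  BK 6.4: (1.4,0) -> (-5,0) [heading=0, draw]
  -- iteration 3/5 --
  FD 3.9: (-5,0) -> (-1.1,0) [heading=0, draw]
  BK 6.4: (-1.1,0) -> (-7.5,0) [heading=0, draw]
  -- iteration 4/5 --
  FD 3.9: (-7.5,0) -> (-3.6,0) [heading=0, draw]
  BK 6.4: (-3.6,0) -> (-10,0) [heading=0, draw]
  -- iteration 5/5 --
  FD 3.9: (-10,0) -> (-6.1,0) [heading=0, draw]
  BK 6.4: (-6.1,0) -> (-12.5,0) [heading=0, draw]
]
Final: pos=(-12.5,0), heading=0, 10 segment(s) drawn

Start position: (0, 0)
Final position: (-12.5, 0)
Distance = 12.5; >= 1e-6 -> NOT closed

Answer: no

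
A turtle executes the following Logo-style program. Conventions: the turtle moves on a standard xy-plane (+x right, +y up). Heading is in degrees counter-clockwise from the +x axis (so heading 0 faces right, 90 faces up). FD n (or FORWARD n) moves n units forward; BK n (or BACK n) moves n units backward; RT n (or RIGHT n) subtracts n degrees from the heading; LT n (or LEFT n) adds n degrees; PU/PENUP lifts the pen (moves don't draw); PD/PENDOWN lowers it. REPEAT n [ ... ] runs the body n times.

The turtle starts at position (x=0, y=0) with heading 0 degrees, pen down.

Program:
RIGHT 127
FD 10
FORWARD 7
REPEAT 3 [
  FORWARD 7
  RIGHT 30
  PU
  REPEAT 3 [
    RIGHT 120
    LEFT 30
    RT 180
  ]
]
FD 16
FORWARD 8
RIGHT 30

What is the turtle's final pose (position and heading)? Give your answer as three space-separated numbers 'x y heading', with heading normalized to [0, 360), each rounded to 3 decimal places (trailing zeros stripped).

Executing turtle program step by step:
Start: pos=(0,0), heading=0, pen down
RT 127: heading 0 -> 233
FD 10: (0,0) -> (-6.018,-7.986) [heading=233, draw]
FD 7: (-6.018,-7.986) -> (-10.231,-13.577) [heading=233, draw]
REPEAT 3 [
  -- iteration 1/3 --
  FD 7: (-10.231,-13.577) -> (-14.444,-19.167) [heading=233, draw]
  RT 30: heading 233 -> 203
  PU: pen up
  REPEAT 3 [
    -- iteration 1/3 --
    RT 120: heading 203 -> 83
    LT 30: heading 83 -> 113
    RT 180: heading 113 -> 293
    -- iteration 2/3 --
    RT 120: heading 293 -> 173
    LT 30: heading 173 -> 203
    RT 180: heading 203 -> 23
    -- iteration 3/3 --
    RT 120: heading 23 -> 263
    LT 30: heading 263 -> 293
    RT 180: heading 293 -> 113
  ]
  -- iteration 2/3 --
  FD 7: (-14.444,-19.167) -> (-17.179,-12.724) [heading=113, move]
  RT 30: heading 113 -> 83
  PU: pen up
  REPEAT 3 [
    -- iteration 1/3 --
    RT 120: heading 83 -> 323
    LT 30: heading 323 -> 353
    RT 180: heading 353 -> 173
    -- iteration 2/3 --
    RT 120: heading 173 -> 53
    LT 30: heading 53 -> 83
    RT 180: heading 83 -> 263
    -- iteration 3/3 --
    RT 120: heading 263 -> 143
    LT 30: heading 143 -> 173
    RT 180: heading 173 -> 353
  ]
  -- iteration 3/3 --
  FD 7: (-17.179,-12.724) -> (-10.231,-13.577) [heading=353, move]
  RT 30: heading 353 -> 323
  PU: pen up
  REPEAT 3 [
    -- iteration 1/3 --
    RT 120: heading 323 -> 203
    LT 30: heading 203 -> 233
    RT 180: heading 233 -> 53
    -- iteration 2/3 --
    RT 120: heading 53 -> 293
    LT 30: heading 293 -> 323
    RT 180: heading 323 -> 143
    -- iteration 3/3 --
    RT 120: heading 143 -> 23
    LT 30: heading 23 -> 53
    RT 180: heading 53 -> 233
  ]
]
FD 16: (-10.231,-13.577) -> (-19.86,-26.355) [heading=233, move]
FD 8: (-19.86,-26.355) -> (-24.674,-32.744) [heading=233, move]
RT 30: heading 233 -> 203
Final: pos=(-24.674,-32.744), heading=203, 3 segment(s) drawn

Answer: -24.674 -32.744 203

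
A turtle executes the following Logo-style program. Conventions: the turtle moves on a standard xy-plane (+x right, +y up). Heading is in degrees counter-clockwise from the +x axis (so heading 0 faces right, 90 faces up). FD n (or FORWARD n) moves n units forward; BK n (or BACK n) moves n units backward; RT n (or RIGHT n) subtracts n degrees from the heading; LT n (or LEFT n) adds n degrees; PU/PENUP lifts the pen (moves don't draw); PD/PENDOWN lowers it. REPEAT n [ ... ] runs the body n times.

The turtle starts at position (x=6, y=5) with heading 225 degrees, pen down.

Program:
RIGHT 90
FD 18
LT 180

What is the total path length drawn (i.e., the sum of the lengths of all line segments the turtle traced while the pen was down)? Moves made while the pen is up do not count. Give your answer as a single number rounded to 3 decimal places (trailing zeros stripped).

Answer: 18

Derivation:
Executing turtle program step by step:
Start: pos=(6,5), heading=225, pen down
RT 90: heading 225 -> 135
FD 18: (6,5) -> (-6.728,17.728) [heading=135, draw]
LT 180: heading 135 -> 315
Final: pos=(-6.728,17.728), heading=315, 1 segment(s) drawn

Segment lengths:
  seg 1: (6,5) -> (-6.728,17.728), length = 18
Total = 18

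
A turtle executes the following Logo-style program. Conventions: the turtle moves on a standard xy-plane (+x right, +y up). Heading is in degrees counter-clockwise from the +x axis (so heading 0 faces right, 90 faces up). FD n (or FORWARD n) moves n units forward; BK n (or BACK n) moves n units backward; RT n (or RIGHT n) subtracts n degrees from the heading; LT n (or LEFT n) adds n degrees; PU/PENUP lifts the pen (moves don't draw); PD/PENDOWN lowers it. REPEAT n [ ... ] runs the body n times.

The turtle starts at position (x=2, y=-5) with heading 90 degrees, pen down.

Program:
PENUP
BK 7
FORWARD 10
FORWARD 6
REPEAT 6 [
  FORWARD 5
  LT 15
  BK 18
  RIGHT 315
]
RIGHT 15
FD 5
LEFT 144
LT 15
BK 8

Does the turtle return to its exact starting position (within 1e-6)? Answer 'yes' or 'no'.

Executing turtle program step by step:
Start: pos=(2,-5), heading=90, pen down
PU: pen up
BK 7: (2,-5) -> (2,-12) [heading=90, move]
FD 10: (2,-12) -> (2,-2) [heading=90, move]
FD 6: (2,-2) -> (2,4) [heading=90, move]
REPEAT 6 [
  -- iteration 1/6 --
  FD 5: (2,4) -> (2,9) [heading=90, move]
  LT 15: heading 90 -> 105
  BK 18: (2,9) -> (6.659,-8.387) [heading=105, move]
  RT 315: heading 105 -> 150
  -- iteration 2/6 --
  FD 5: (6.659,-8.387) -> (2.329,-5.887) [heading=150, move]
  LT 15: heading 150 -> 165
  BK 18: (2.329,-5.887) -> (19.715,-10.545) [heading=165, move]
  RT 315: heading 165 -> 210
  -- iteration 3/6 --
  FD 5: (19.715,-10.545) -> (15.385,-13.045) [heading=210, move]
  LT 15: heading 210 -> 225
  BK 18: (15.385,-13.045) -> (28.113,-0.317) [heading=225, move]
  RT 315: heading 225 -> 270
  -- iteration 4/6 --
  FD 5: (28.113,-0.317) -> (28.113,-5.317) [heading=270, move]
  LT 15: heading 270 -> 285
  BK 18: (28.113,-5.317) -> (23.454,12.069) [heading=285, move]
  RT 315: heading 285 -> 330
  -- iteration 5/6 --
  FD 5: (23.454,12.069) -> (27.784,9.569) [heading=330, move]
  LT 15: heading 330 -> 345
  BK 18: (27.784,9.569) -> (10.398,14.228) [heading=345, move]
  RT 315: heading 345 -> 30
  -- iteration 6/6 --
  FD 5: (10.398,14.228) -> (14.728,16.728) [heading=30, move]
  LT 15: heading 30 -> 45
  BK 18: (14.728,16.728) -> (2,4) [heading=45, move]
  RT 315: heading 45 -> 90
]
RT 15: heading 90 -> 75
FD 5: (2,4) -> (3.294,8.83) [heading=75, move]
LT 144: heading 75 -> 219
LT 15: heading 219 -> 234
BK 8: (3.294,8.83) -> (7.996,15.302) [heading=234, move]
Final: pos=(7.996,15.302), heading=234, 0 segment(s) drawn

Start position: (2, -5)
Final position: (7.996, 15.302)
Distance = 21.169; >= 1e-6 -> NOT closed

Answer: no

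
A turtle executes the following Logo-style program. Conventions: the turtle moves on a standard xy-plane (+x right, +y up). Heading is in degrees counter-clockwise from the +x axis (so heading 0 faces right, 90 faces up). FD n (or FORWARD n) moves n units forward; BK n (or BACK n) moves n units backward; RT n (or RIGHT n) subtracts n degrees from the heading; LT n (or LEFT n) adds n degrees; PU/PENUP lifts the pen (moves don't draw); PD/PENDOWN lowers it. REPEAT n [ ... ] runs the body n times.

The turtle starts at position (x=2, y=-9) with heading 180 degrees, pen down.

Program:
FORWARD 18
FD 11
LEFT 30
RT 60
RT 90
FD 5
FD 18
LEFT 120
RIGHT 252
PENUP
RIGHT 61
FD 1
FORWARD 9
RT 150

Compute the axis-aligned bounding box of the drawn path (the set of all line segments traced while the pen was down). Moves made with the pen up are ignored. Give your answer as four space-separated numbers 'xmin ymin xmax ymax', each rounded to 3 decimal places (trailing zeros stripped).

Answer: -27 -9 2 10.919

Derivation:
Executing turtle program step by step:
Start: pos=(2,-9), heading=180, pen down
FD 18: (2,-9) -> (-16,-9) [heading=180, draw]
FD 11: (-16,-9) -> (-27,-9) [heading=180, draw]
LT 30: heading 180 -> 210
RT 60: heading 210 -> 150
RT 90: heading 150 -> 60
FD 5: (-27,-9) -> (-24.5,-4.67) [heading=60, draw]
FD 18: (-24.5,-4.67) -> (-15.5,10.919) [heading=60, draw]
LT 120: heading 60 -> 180
RT 252: heading 180 -> 288
PU: pen up
RT 61: heading 288 -> 227
FD 1: (-15.5,10.919) -> (-16.182,10.187) [heading=227, move]
FD 9: (-16.182,10.187) -> (-22.32,3.605) [heading=227, move]
RT 150: heading 227 -> 77
Final: pos=(-22.32,3.605), heading=77, 4 segment(s) drawn

Segment endpoints: x in {-27, -24.5, -16, -15.5, 2}, y in {-9, -9, -9, -4.67, 10.919}
xmin=-27, ymin=-9, xmax=2, ymax=10.919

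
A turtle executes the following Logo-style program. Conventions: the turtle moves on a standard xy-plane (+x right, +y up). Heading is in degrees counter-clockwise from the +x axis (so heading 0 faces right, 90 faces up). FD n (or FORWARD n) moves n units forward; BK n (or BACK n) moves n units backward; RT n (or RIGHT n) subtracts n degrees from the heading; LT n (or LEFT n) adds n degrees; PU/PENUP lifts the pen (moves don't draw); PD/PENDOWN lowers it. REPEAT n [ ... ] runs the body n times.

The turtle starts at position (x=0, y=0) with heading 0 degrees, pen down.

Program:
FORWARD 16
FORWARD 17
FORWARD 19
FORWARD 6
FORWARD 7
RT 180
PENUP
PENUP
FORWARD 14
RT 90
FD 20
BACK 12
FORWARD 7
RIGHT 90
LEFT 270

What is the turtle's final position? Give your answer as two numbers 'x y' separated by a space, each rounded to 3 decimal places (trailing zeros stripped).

Answer: 51 15

Derivation:
Executing turtle program step by step:
Start: pos=(0,0), heading=0, pen down
FD 16: (0,0) -> (16,0) [heading=0, draw]
FD 17: (16,0) -> (33,0) [heading=0, draw]
FD 19: (33,0) -> (52,0) [heading=0, draw]
FD 6: (52,0) -> (58,0) [heading=0, draw]
FD 7: (58,0) -> (65,0) [heading=0, draw]
RT 180: heading 0 -> 180
PU: pen up
PU: pen up
FD 14: (65,0) -> (51,0) [heading=180, move]
RT 90: heading 180 -> 90
FD 20: (51,0) -> (51,20) [heading=90, move]
BK 12: (51,20) -> (51,8) [heading=90, move]
FD 7: (51,8) -> (51,15) [heading=90, move]
RT 90: heading 90 -> 0
LT 270: heading 0 -> 270
Final: pos=(51,15), heading=270, 5 segment(s) drawn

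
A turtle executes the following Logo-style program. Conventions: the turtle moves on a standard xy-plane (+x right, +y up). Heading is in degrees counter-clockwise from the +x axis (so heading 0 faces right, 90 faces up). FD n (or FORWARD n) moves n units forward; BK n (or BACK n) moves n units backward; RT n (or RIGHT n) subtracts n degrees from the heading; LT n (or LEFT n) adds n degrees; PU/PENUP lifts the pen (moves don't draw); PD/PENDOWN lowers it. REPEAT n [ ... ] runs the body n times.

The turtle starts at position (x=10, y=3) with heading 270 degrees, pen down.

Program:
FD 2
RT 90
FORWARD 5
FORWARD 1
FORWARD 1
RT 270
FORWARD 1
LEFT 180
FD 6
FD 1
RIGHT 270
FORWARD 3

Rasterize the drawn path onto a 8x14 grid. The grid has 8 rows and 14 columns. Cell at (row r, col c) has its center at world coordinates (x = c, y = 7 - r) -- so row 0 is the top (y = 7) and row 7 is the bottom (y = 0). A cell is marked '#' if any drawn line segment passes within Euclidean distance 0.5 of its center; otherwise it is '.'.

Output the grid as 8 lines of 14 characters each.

Answer: ####..........
...#..........
...#..........
...#..........
...#......#...
...#......#...
...########...
...#..........

Derivation:
Segment 0: (10,3) -> (10,1)
Segment 1: (10,1) -> (5,1)
Segment 2: (5,1) -> (4,1)
Segment 3: (4,1) -> (3,1)
Segment 4: (3,1) -> (3,0)
Segment 5: (3,0) -> (3,6)
Segment 6: (3,6) -> (3,7)
Segment 7: (3,7) -> (0,7)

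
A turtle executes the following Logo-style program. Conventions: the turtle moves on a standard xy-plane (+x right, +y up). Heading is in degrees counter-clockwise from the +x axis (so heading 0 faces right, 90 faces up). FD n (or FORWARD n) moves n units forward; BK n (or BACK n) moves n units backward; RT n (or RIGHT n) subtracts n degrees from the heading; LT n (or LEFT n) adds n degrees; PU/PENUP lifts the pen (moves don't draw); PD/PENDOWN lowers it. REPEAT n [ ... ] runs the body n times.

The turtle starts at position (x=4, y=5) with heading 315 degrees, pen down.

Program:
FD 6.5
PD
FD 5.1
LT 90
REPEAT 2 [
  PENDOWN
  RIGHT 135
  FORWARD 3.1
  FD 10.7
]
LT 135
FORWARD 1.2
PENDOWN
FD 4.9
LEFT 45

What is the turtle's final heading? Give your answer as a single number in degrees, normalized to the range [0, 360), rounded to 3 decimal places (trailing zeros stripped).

Answer: 315

Derivation:
Executing turtle program step by step:
Start: pos=(4,5), heading=315, pen down
FD 6.5: (4,5) -> (8.596,0.404) [heading=315, draw]
PD: pen down
FD 5.1: (8.596,0.404) -> (12.202,-3.202) [heading=315, draw]
LT 90: heading 315 -> 45
REPEAT 2 [
  -- iteration 1/2 --
  PD: pen down
  RT 135: heading 45 -> 270
  FD 3.1: (12.202,-3.202) -> (12.202,-6.302) [heading=270, draw]
  FD 10.7: (12.202,-6.302) -> (12.202,-17.002) [heading=270, draw]
  -- iteration 2/2 --
  PD: pen down
  RT 135: heading 270 -> 135
  FD 3.1: (12.202,-17.002) -> (10.01,-14.81) [heading=135, draw]
  FD 10.7: (10.01,-14.81) -> (2.444,-7.244) [heading=135, draw]
]
LT 135: heading 135 -> 270
FD 1.2: (2.444,-7.244) -> (2.444,-8.444) [heading=270, draw]
PD: pen down
FD 4.9: (2.444,-8.444) -> (2.444,-13.344) [heading=270, draw]
LT 45: heading 270 -> 315
Final: pos=(2.444,-13.344), heading=315, 8 segment(s) drawn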